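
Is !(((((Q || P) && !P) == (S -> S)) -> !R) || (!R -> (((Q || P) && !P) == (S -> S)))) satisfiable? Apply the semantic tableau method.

Unsatisfiable

Initial set: {!(((((Q || P) && !P) == (S -> S)) -> !R) || (!R -> (((Q || P) && !P) == (S -> S))))}.
!(((((Q || P) && !P) == (S -> S)) -> !R) || (!R -> (((Q || P) && !P) == (S -> S)))): α-rule — add !((((Q || P) && !P) == (S -> S)) -> !R), !(!R -> (((Q || P) && !P) == (S -> S))).
!((((Q || P) && !P) == (S -> S)) -> !R): α-rule — add (((Q || P) && !P) == (S -> S)), !!R.
!(!R -> (((Q || P) && !P) == (S -> S))): α-rule — add !R, !(((Q || P) && !P) == (S -> S)).
× closes — contains both R and !R.
All 1 branch closes.
Every branch closed; the formula is unsatisfiable.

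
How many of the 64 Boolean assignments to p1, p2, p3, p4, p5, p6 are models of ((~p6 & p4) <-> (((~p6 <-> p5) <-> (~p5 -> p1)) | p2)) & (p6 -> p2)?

16

Initial set: {(((~p6 & p4) <-> (((~p6 <-> p5) <-> (~p5 -> p1)) | p2)) & (p6 -> p2))}.
(((~p6 & p4) <-> (((~p6 <-> p5) <-> (~p5 -> p1)) | p2)) & (p6 -> p2)): α-rule — add ((~p6 & p4) <-> (((~p6 <-> p5) <-> (~p5 -> p1)) | p2)), (p6 -> p2).
((~p6 & p4) <-> (((~p6 <-> p5) <-> (~p5 -> p1)) | p2)): β-rule — branch into (~p6 & p4), (((~p6 <-> p5) <-> (~p5 -> p1)) | p2)  //  ~(~p6 & p4), ~(((~p6 <-> p5) <-> (~p5 -> p1)) | p2).
  branch 1 (add (~p6 & p4), (((~p6 <-> p5) <-> (~p5 -> p1)) | p2)):
    (~p6 & p4): α-rule — add ~p6, p4.
    (p6 -> p2): β-rule — branch into ~p6  //  p2.
      branch 1.1 (add ~p6):
        (((~p6 <-> p5) <-> (~p5 -> p1)) | p2): β-rule — branch into ((~p6 <-> p5) <-> (~p5 -> p1))  //  p2.
          branch 1.1.1 (add ((~p6 <-> p5) <-> (~p5 -> p1))):
            ((~p6 <-> p5) <-> (~p5 -> p1)): β-rule — branch into (~p6 <-> p5), (~p5 -> p1)  //  ~(~p6 <-> p5), ~(~p5 -> p1).
              branch 1.1.1.1 (add (~p6 <-> p5), (~p5 -> p1)):
                (~p6 <-> p5): β-rule — branch into ~p6, p5  //  ~~p6, ~p5.
                  branch 1.1.1.1.1 (add ~p6, p5):
                    (~p5 -> p1): β-rule — branch into ~~p5  //  p1.
                      branch 1.1.1.1.1.1 (add ~~p5):
                        ○ open, literals {p4=true, p5=true, p6=false}.
                      branch 1.1.1.1.1.2 (add p1):
                        ○ open, literals {p1=true, p4=true, p5=true, p6=false}.
                  branch 1.1.1.1.2 (add ~~p6, ~p5):
                    × closes — contains both p6 and ~p6.
              branch 1.1.1.2 (add ~(~p6 <-> p5), ~(~p5 -> p1)):
                ~(~p5 -> p1): α-rule — add ~p5, ~p1.
                ~(~p6 <-> p5): β-rule — branch into ~p6, ~p5  //  ~~p6, p5.
                  branch 1.1.1.2.1 (add ~p6, ~p5):
                    ○ open, literals {p1=false, p4=true, p5=false, p6=false}.
                  branch 1.1.1.2.2 (add ~~p6, p5):
                    × closes — contains both p6 and ~p6.
          branch 1.1.2 (add p2):
            ○ open, literals {p2=true, p4=true, p6=false}.
      branch 1.2 (add p2):
        (((~p6 <-> p5) <-> (~p5 -> p1)) | p2): β-rule — branch into ((~p6 <-> p5) <-> (~p5 -> p1))  //  p2.
          branch 1.2.1 (add ((~p6 <-> p5) <-> (~p5 -> p1))):
            ((~p6 <-> p5) <-> (~p5 -> p1)): β-rule — branch into (~p6 <-> p5), (~p5 -> p1)  //  ~(~p6 <-> p5), ~(~p5 -> p1).
              branch 1.2.1.1 (add (~p6 <-> p5), (~p5 -> p1)):
                (~p6 <-> p5): β-rule — branch into ~p6, p5  //  ~~p6, ~p5.
                  branch 1.2.1.1.1 (add ~p6, p5):
                    (~p5 -> p1): β-rule — branch into ~~p5  //  p1.
                      branch 1.2.1.1.1.1 (add ~~p5):
                        ○ open, literals {p2=true, p4=true, p5=true, p6=false}.
                      branch 1.2.1.1.1.2 (add p1):
                        ○ open, literals {p1=true, p2=true, p4=true, p5=true, p6=false}.
                  branch 1.2.1.1.2 (add ~~p6, ~p5):
                    × closes — contains both p6 and ~p6.
              branch 1.2.1.2 (add ~(~p6 <-> p5), ~(~p5 -> p1)):
                ~(~p5 -> p1): α-rule — add ~p5, ~p1.
                ~(~p6 <-> p5): β-rule — branch into ~p6, ~p5  //  ~~p6, p5.
                  branch 1.2.1.2.1 (add ~p6, ~p5):
                    ○ open, literals {p1=false, p2=true, p4=true, p5=false, p6=false}.
                  branch 1.2.1.2.2 (add ~~p6, p5):
                    × closes — contains both p6 and ~p6.
          branch 1.2.2 (add p2):
            ○ open, literals {p2=true, p4=true, p6=false}.
  branch 2 (add ~(~p6 & p4), ~(((~p6 <-> p5) <-> (~p5 -> p1)) | p2)):
    ~(((~p6 <-> p5) <-> (~p5 -> p1)) | p2): α-rule — add ~((~p6 <-> p5) <-> (~p5 -> p1)), ~p2.
    (p6 -> p2): β-rule — branch into ~p6  //  p2.
      branch 2.1 (add ~p6):
        ~(~p6 & p4): β-rule — branch into ~~p6  //  ~p4.
          branch 2.1.1 (add ~~p6):
            × closes — contains both p6 and ~p6.
          branch 2.1.2 (add ~p4):
            ~((~p6 <-> p5) <-> (~p5 -> p1)): β-rule — branch into (~p6 <-> p5), ~(~p5 -> p1)  //  ~(~p6 <-> p5), (~p5 -> p1).
              branch 2.1.2.1 (add (~p6 <-> p5), ~(~p5 -> p1)):
                ~(~p5 -> p1): α-rule — add ~p5, ~p1.
                (~p6 <-> p5): β-rule — branch into ~p6, p5  //  ~~p6, ~p5.
                  branch 2.1.2.1.1 (add ~p6, p5):
                    × closes — contains both p5 and ~p5.
                  branch 2.1.2.1.2 (add ~~p6, ~p5):
                    × closes — contains both p6 and ~p6.
              branch 2.1.2.2 (add ~(~p6 <-> p5), (~p5 -> p1)):
                ~(~p6 <-> p5): β-rule — branch into ~p6, ~p5  //  ~~p6, p5.
                  branch 2.1.2.2.1 (add ~p6, ~p5):
                    (~p5 -> p1): β-rule — branch into ~~p5  //  p1.
                      branch 2.1.2.2.1.1 (add ~~p5):
                        × closes — contains both p5 and ~p5.
                      branch 2.1.2.2.1.2 (add p1):
                        ○ open, literals {p1=true, p2=false, p4=false, p5=false, p6=false}.
                  branch 2.1.2.2.2 (add ~~p6, p5):
                    × closes — contains both p6 and ~p6.
      branch 2.2 (add p2):
        × closes — contains both p2 and ~p2.
10 branches closed, 9 open.
Each open branch fixes some atoms; the unmentioned ones are free. Counting distinct full assignments: branch {p4=true, p5=true, p6=false} (p1, p2, p3) contributes 8 new; branch {p1=true, p4=true, p5=true, p6=false} (p2, p3) contributes 0 new; branch {p1=false, p4=true, p5=false, p6=false} (p2, p3) contributes 4 new; branch {p2=true, p4=true, p6=false} (p1, p3, p5) contributes 2 new; branch {p2=true, p4=true, p5=true, p6=false} (p1, p3) contributes 0 new; branch {p1=true, p2=true, p4=true, p5=true, p6=false} (p3) contributes 0 new; branch {p1=false, p2=true, p4=true, p5=false, p6=false} (p3) contributes 0 new; branch {p2=true, p4=true, p6=false} (p1, p3, p5) contributes 0 new; branch {p1=true, p2=false, p4=false, p5=false, p6=false} (p3) contributes 2 new. Total: 16.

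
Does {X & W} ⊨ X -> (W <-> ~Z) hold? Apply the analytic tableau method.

No

Initial set: {(X & W); ~(X -> (W <-> ~Z))}.
(X & W): α-rule — add X, W.
~(X -> (W <-> ~Z)): α-rule — add X, ~(W <-> ~Z).
~(W <-> ~Z): β-rule — branch into W, ~~Z  //  ~W, ~Z.
  branch 1 (add W, ~~Z):
    ○ open, literals {W=1, X=1, Z=1}.
  branch 2 (add ~W, ~Z):
    × closes — contains both W and ~W.
1 branch closed, 1 open.
An open branch gives a countermodel: W=1, X=1, Z=1 (unmentioned atoms arbitrary); the premises hold there but the conclusion fails.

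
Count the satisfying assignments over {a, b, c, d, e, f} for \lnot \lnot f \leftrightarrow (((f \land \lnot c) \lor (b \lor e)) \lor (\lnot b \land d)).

34

Initial set: {(\lnot \lnot f \leftrightarrow (((f \land \lnot c) \lor (b \lor e)) \lor (\lnot b \land d)))}.
(\lnot \lnot f \leftrightarrow (((f \land \lnot c) \lor (b \lor e)) \lor (\lnot b \land d))): β-rule — branch into \lnot \lnot f, (((f \land \lnot c) \lor (b \lor e)) \lor (\lnot b \land d))  //  \lnot \lnot \lnot f, \lnot (((f \land \lnot c) \lor (b \lor e)) \lor (\lnot b \land d)).
  branch 1 (add \lnot \lnot f, (((f \land \lnot c) \lor (b \lor e)) \lor (\lnot b \land d))):
    \lnot \lnot f: drop double negation, giving f.
    (((f \land \lnot c) \lor (b \lor e)) \lor (\lnot b \land d)): β-rule — branch into ((f \land \lnot c) \lor (b \lor e))  //  (\lnot b \land d).
      branch 1.1 (add ((f \land \lnot c) \lor (b \lor e))):
        ((f \land \lnot c) \lor (b \lor e)): β-rule — branch into (f \land \lnot c)  //  (b \lor e).
          branch 1.1.1 (add (f \land \lnot c)):
            (f \land \lnot c): α-rule — add f, \lnot c.
            ○ open, literals {c=false, f=true}.
          branch 1.1.2 (add (b \lor e)):
            (b \lor e): β-rule — branch into b  //  e.
              branch 1.1.2.1 (add b):
                ○ open, literals {b=true, f=true}.
              branch 1.1.2.2 (add e):
                ○ open, literals {e=true, f=true}.
      branch 1.2 (add (\lnot b \land d)):
        (\lnot b \land d): α-rule — add \lnot b, d.
        ○ open, literals {b=false, d=true, f=true}.
  branch 2 (add \lnot \lnot \lnot f, \lnot (((f \land \lnot c) \lor (b \lor e)) \lor (\lnot b \land d))):
    \lnot \lnot \lnot f: drop double negation, giving \lnot f.
    \lnot (((f \land \lnot c) \lor (b \lor e)) \lor (\lnot b \land d)): α-rule — add \lnot ((f \land \lnot c) \lor (b \lor e)), \lnot (\lnot b \land d).
    \lnot ((f \land \lnot c) \lor (b \lor e)): α-rule — add \lnot (f \land \lnot c), \lnot (b \lor e).
    \lnot (b \lor e): α-rule — add \lnot b, \lnot e.
    \lnot (\lnot b \land d): β-rule — branch into \lnot \lnot b  //  \lnot d.
      branch 2.1 (add \lnot \lnot b):
        × closes — contains both b and \lnot b.
      branch 2.2 (add \lnot d):
        \lnot (f \land \lnot c): β-rule — branch into \lnot f  //  \lnot \lnot c.
          branch 2.2.1 (add \lnot f):
            ○ open, literals {b=false, d=false, e=false, f=false}.
          branch 2.2.2 (add \lnot \lnot c):
            ○ open, literals {b=false, c=true, d=false, e=false, f=false}.
1 branch closed, 6 open.
Each open branch fixes some atoms; the unmentioned ones are free. Counting distinct full assignments: branch {c=false, f=true} (a, b, d, e) contributes 16 new; branch {b=true, f=true} (a, c, d, e) contributes 8 new; branch {e=true, f=true} (a, b, c, d) contributes 4 new; branch {b=false, d=true, f=true} (a, c, e) contributes 2 new; branch {b=false, d=false, e=false, f=false} (a, c) contributes 4 new; branch {b=false, c=true, d=false, e=false, f=false} (a) contributes 0 new. Total: 34.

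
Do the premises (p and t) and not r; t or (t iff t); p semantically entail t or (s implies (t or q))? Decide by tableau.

Initial set: {((p and t) and not r); (t or (t iff t)); p; not (t or (s implies (t or q)))}.
((p and t) and not r): α-rule — add (p and t), not r.
not (t or (s implies (t or q))): α-rule — add not t, not (s implies (t or q)).
(p and t): α-rule — add p, t.
× closes — contains both t and not t.
All 1 branch closes.
Every branch closed, so the premises entail the conclusion.

Yes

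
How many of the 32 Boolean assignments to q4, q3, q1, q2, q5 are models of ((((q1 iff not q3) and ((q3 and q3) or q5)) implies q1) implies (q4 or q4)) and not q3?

8

Initial set: {(((((q1 iff not q3) and ((q3 and q3) or q5)) implies q1) implies (q4 or q4)) and not q3)}.
(((((q1 iff not q3) and ((q3 and q3) or q5)) implies q1) implies (q4 or q4)) and not q3): α-rule — add ((((q1 iff not q3) and ((q3 and q3) or q5)) implies q1) implies (q4 or q4)), not q3.
((((q1 iff not q3) and ((q3 and q3) or q5)) implies q1) implies (q4 or q4)): β-rule — branch into not (((q1 iff not q3) and ((q3 and q3) or q5)) implies q1)  //  (q4 or q4).
  branch 1 (add not (((q1 iff not q3) and ((q3 and q3) or q5)) implies q1)):
    not (((q1 iff not q3) and ((q3 and q3) or q5)) implies q1): α-rule — add ((q1 iff not q3) and ((q3 and q3) or q5)), not q1.
    ((q1 iff not q3) and ((q3 and q3) or q5)): α-rule — add (q1 iff not q3), ((q3 and q3) or q5).
    (q1 iff not q3): β-rule — branch into q1, not q3  //  not q1, not not q3.
      branch 1.1 (add q1, not q3):
        × closes — contains both q1 and not q1.
      branch 1.2 (add not q1, not not q3):
        × closes — contains both q3 and not q3.
  branch 2 (add (q4 or q4)):
    (q4 or q4): β-rule — branch into q4  //  q4.
      branch 2.1 (add q4):
        ○ open, literals {q3=0, q4=1}.
      branch 2.2 (add q4):
        ○ open, literals {q3=0, q4=1}.
2 branches closed, 2 open.
Each open branch fixes some atoms; the unmentioned ones are free. Counting distinct full assignments: branch {q3=0, q4=1} (q1, q2, q5) contributes 8 new; branch {q3=0, q4=1} (q1, q2, q5) contributes 0 new. Total: 8.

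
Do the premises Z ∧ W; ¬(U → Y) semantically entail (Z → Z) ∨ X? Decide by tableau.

Yes

Initial set: {(Z ∧ W); ¬(U → Y); ¬((Z → Z) ∨ X)}.
(Z ∧ W): α-rule — add Z, W.
¬(U → Y): α-rule — add U, ¬Y.
¬((Z → Z) ∨ X): α-rule — add ¬(Z → Z), ¬X.
¬(Z → Z): α-rule — add Z, ¬Z.
× closes — contains both Z and ¬Z.
All 1 branch closes.
Every branch closed, so the premises entail the conclusion.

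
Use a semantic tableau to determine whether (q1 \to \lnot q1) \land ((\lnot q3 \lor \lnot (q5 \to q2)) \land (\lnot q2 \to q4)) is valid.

Assume the negation and expand:
Initial set: {\lnot ((q1 \to \lnot q1) \land ((\lnot q3 \lor \lnot (q5 \to q2)) \land (\lnot q2 \to q4)))}.
\lnot ((q1 \to \lnot q1) \land ((\lnot q3 \lor \lnot (q5 \to q2)) \land (\lnot q2 \to q4))): β-rule — branch into \lnot (q1 \to \lnot q1)  //  \lnot ((\lnot q3 \lor \lnot (q5 \to q2)) \land (\lnot q2 \to q4)).
  branch 1 (add \lnot (q1 \to \lnot q1)):
    \lnot (q1 \to \lnot q1): α-rule — add q1, \lnot \lnot q1.
    ○ open, literals {q1=1}.
  branch 2 (add \lnot ((\lnot q3 \lor \lnot (q5 \to q2)) \land (\lnot q2 \to q4))):
    \lnot ((\lnot q3 \lor \lnot (q5 \to q2)) \land (\lnot q2 \to q4)): β-rule — branch into \lnot (\lnot q3 \lor \lnot (q5 \to q2))  //  \lnot (\lnot q2 \to q4).
      branch 2.1 (add \lnot (\lnot q3 \lor \lnot (q5 \to q2))):
        \lnot (\lnot q3 \lor \lnot (q5 \to q2)): α-rule — add \lnot \lnot q3, \lnot \lnot (q5 \to q2).
        \lnot \lnot (q5 \to q2): β-rule — branch into \lnot q5  //  q2.
          branch 2.1.1 (add \lnot q5):
            ○ open, literals {q3=1, q5=0}.
          branch 2.1.2 (add q2):
            ○ open, literals {q2=1, q3=1}.
      branch 2.2 (add \lnot (\lnot q2 \to q4)):
        \lnot (\lnot q2 \to q4): α-rule — add \lnot q2, \lnot q4.
        ○ open, literals {q2=0, q4=0}.
0 branches closed, 4 open.
An open branch gives a countermodel: q1=1 (unmentioned atoms arbitrary); under it the original formula is false.

Not valid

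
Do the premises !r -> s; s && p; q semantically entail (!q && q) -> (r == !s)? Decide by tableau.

Initial set: {(!r -> s); (s && p); q; !((!q && q) -> (r == !s))}.
(s && p): α-rule — add s, p.
!((!q && q) -> (r == !s)): α-rule — add (!q && q), !(r == !s).
(!q && q): α-rule — add !q, q.
× closes — contains both q and !q.
All 1 branch closes.
Every branch closed, so the premises entail the conclusion.

Yes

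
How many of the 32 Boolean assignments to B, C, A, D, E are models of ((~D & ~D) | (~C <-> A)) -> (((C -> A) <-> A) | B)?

30

Initial set: {T (((~D & ~D) | (~C <-> A)) -> (((C -> A) <-> A) | B))}.
T (((~D & ~D) | (~C <-> A)) -> (((C -> A) <-> A) | B)): β-rule — branch into F ((~D & ~D) | (~C <-> A))  //  T (((C -> A) <-> A) | B).
  branch 1 (add F ((~D & ~D) | (~C <-> A))):
    F ((~D & ~D) | (~C <-> A)): α-rule — add F (~D & ~D), F (~C <-> A).
    F (~D & ~D): β-rule — branch into F ~D  //  F ~D.
      branch 1.1 (add F ~D):
        F (~C <-> A): β-rule — branch into T ~C, F A  //  F ~C, T A.
          branch 1.1.1 (add T ~C, F A):
            ○ open, literals {A=false, C=false, D=true}.
          branch 1.1.2 (add F ~C, T A):
            ○ open, literals {A=true, C=true, D=true}.
      branch 1.2 (add F ~D):
        F (~C <-> A): β-rule — branch into T ~C, F A  //  F ~C, T A.
          branch 1.2.1 (add T ~C, F A):
            ○ open, literals {A=false, C=false, D=true}.
          branch 1.2.2 (add F ~C, T A):
            ○ open, literals {A=true, C=true, D=true}.
  branch 2 (add T (((C -> A) <-> A) | B)):
    T (((C -> A) <-> A) | B): β-rule — branch into T ((C -> A) <-> A)  //  T B.
      branch 2.1 (add T ((C -> A) <-> A)):
        T ((C -> A) <-> A): β-rule — branch into T (C -> A), T A  //  F (C -> A), F A.
          branch 2.1.1 (add T (C -> A), T A):
            T (C -> A): β-rule — branch into F C  //  T A.
              branch 2.1.1.1 (add F C):
                ○ open, literals {A=true, C=false}.
              branch 2.1.1.2 (add T A):
                ○ open, literals {A=true}.
          branch 2.1.2 (add F (C -> A), F A):
            F (C -> A): α-rule — add T C, F A.
            ○ open, literals {A=false, C=true}.
      branch 2.2 (add T B):
        ○ open, literals {B=true}.
0 branches closed, 8 open.
Each open branch fixes some atoms; the unmentioned ones are free. Counting distinct full assignments: branch {A=false, C=false, D=true} (B, E) contributes 4 new; branch {A=true, C=true, D=true} (B, E) contributes 4 new; branch {A=false, C=false, D=true} (B, E) contributes 0 new; branch {A=true, C=true, D=true} (B, E) contributes 0 new; branch {A=true, C=false} (B, D, E) contributes 8 new; branch {A=true} (B, C, D, E) contributes 4 new; branch {A=false, C=true} (B, D, E) contributes 8 new; branch {B=true} (C, A, D, E) contributes 2 new. Total: 30.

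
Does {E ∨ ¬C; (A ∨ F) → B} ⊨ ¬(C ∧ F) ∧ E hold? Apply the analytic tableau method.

No

Initial set: {(E ∨ ¬C); ((A ∨ F) → B); ¬(¬(C ∧ F) ∧ E)}.
(E ∨ ¬C): β-rule — branch into E  //  ¬C.
  branch 1 (add E):
    ((A ∨ F) → B): β-rule — branch into ¬(A ∨ F)  //  B.
      branch 1.1 (add ¬(A ∨ F)):
        ¬(A ∨ F): α-rule — add ¬A, ¬F.
        ¬(¬(C ∧ F) ∧ E): β-rule — branch into ¬¬(C ∧ F)  //  ¬E.
          branch 1.1.1 (add ¬¬(C ∧ F)):
            ¬¬(C ∧ F): α-rule — add C, F.
            × closes — contains both F and ¬F.
          branch 1.1.2 (add ¬E):
            × closes — contains both E and ¬E.
      branch 1.2 (add B):
        ¬(¬(C ∧ F) ∧ E): β-rule — branch into ¬¬(C ∧ F)  //  ¬E.
          branch 1.2.1 (add ¬¬(C ∧ F)):
            ¬¬(C ∧ F): α-rule — add C, F.
            ○ open, literals {B=true, C=true, E=true, F=true}.
          branch 1.2.2 (add ¬E):
            × closes — contains both E and ¬E.
  branch 2 (add ¬C):
    ((A ∨ F) → B): β-rule — branch into ¬(A ∨ F)  //  B.
      branch 2.1 (add ¬(A ∨ F)):
        ¬(A ∨ F): α-rule — add ¬A, ¬F.
        ¬(¬(C ∧ F) ∧ E): β-rule — branch into ¬¬(C ∧ F)  //  ¬E.
          branch 2.1.1 (add ¬¬(C ∧ F)):
            ¬¬(C ∧ F): α-rule — add C, F.
            × closes — contains both C and ¬C.
          branch 2.1.2 (add ¬E):
            ○ open, literals {A=false, C=false, E=false, F=false}.
      branch 2.2 (add B):
        ¬(¬(C ∧ F) ∧ E): β-rule — branch into ¬¬(C ∧ F)  //  ¬E.
          branch 2.2.1 (add ¬¬(C ∧ F)):
            ¬¬(C ∧ F): α-rule — add C, F.
            × closes — contains both C and ¬C.
          branch 2.2.2 (add ¬E):
            ○ open, literals {B=true, C=false, E=false}.
5 branches closed, 3 open.
An open branch gives a countermodel: B=true, C=true, E=true, F=true (unmentioned atoms arbitrary); the premises hold there but the conclusion fails.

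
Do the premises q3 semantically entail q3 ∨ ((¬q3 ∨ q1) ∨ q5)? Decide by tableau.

Initial set: {q3; ¬(q3 ∨ ((¬q3 ∨ q1) ∨ q5))}.
¬(q3 ∨ ((¬q3 ∨ q1) ∨ q5)): α-rule — add ¬q3, ¬((¬q3 ∨ q1) ∨ q5).
× closes — contains both q3 and ¬q3.
All 1 branch closes.
Every branch closed, so the premises entail the conclusion.

Yes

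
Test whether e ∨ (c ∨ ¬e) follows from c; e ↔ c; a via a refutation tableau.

Initial set: {T c; T (e ↔ c); T a; F (e ∨ (c ∨ ¬e))}.
F (e ∨ (c ∨ ¬e)): α-rule — add F e, F (c ∨ ¬e).
F (c ∨ ¬e): α-rule — add F c, F ¬e.
× closes — contains both c and ¬c.
All 1 branch closes.
Every branch closed, so the premises entail the conclusion.

Yes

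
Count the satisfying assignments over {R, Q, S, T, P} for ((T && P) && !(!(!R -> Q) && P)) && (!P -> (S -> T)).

6

Initial set: {(((T && P) && !(!(!R -> Q) && P)) && (!P -> (S -> T)))}.
(((T && P) && !(!(!R -> Q) && P)) && (!P -> (S -> T))): α-rule — add ((T && P) && !(!(!R -> Q) && P)), (!P -> (S -> T)).
((T && P) && !(!(!R -> Q) && P)): α-rule — add (T && P), !(!(!R -> Q) && P).
(T && P): α-rule — add T, P.
(!P -> (S -> T)): β-rule — branch into !!P  //  (S -> T).
  branch 1 (add !!P):
    !(!(!R -> Q) && P): β-rule — branch into !!(!R -> Q)  //  !P.
      branch 1.1 (add !!(!R -> Q)):
        !!(!R -> Q): β-rule — branch into !!R  //  Q.
          branch 1.1.1 (add !!R):
            ○ open, literals {P=T, R=T, T=T}.
          branch 1.1.2 (add Q):
            ○ open, literals {P=T, Q=T, T=T}.
      branch 1.2 (add !P):
        × closes — contains both P and !P.
  branch 2 (add (S -> T)):
    !(!(!R -> Q) && P): β-rule — branch into !!(!R -> Q)  //  !P.
      branch 2.1 (add !!(!R -> Q)):
        (S -> T): β-rule — branch into !S  //  T.
          branch 2.1.1 (add !S):
            !!(!R -> Q): β-rule — branch into !!R  //  Q.
              branch 2.1.1.1 (add !!R):
                ○ open, literals {P=T, R=T, S=F, T=T}.
              branch 2.1.1.2 (add Q):
                ○ open, literals {P=T, Q=T, S=F, T=T}.
          branch 2.1.2 (add T):
            !!(!R -> Q): β-rule — branch into !!R  //  Q.
              branch 2.1.2.1 (add !!R):
                ○ open, literals {P=T, R=T, T=T}.
              branch 2.1.2.2 (add Q):
                ○ open, literals {P=T, Q=T, T=T}.
      branch 2.2 (add !P):
        × closes — contains both P and !P.
2 branches closed, 6 open.
Each open branch fixes some atoms; the unmentioned ones are free. Counting distinct full assignments: branch {P=T, R=T, T=T} (Q, S) contributes 4 new; branch {P=T, Q=T, T=T} (R, S) contributes 2 new; branch {P=T, R=T, S=F, T=T} (Q) contributes 0 new; branch {P=T, Q=T, S=F, T=T} (R) contributes 0 new; branch {P=T, R=T, T=T} (Q, S) contributes 0 new; branch {P=T, Q=T, T=T} (R, S) contributes 0 new. Total: 6.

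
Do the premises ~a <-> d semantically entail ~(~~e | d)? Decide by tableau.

Initial set: {(~a <-> d); ~~(~~e | d)}.
(~a <-> d): β-rule — branch into ~a, d  //  ~~a, ~d.
  branch 1 (add ~a, d):
    ~~(~~e | d): β-rule — branch into ~~e  //  d.
      branch 1.1 (add ~~e):
        ~~e: drop double negation, giving e.
        ○ open, literals {a=F, d=T, e=T}.
      branch 1.2 (add d):
        ○ open, literals {a=F, d=T}.
  branch 2 (add ~~a, ~d):
    ~~(~~e | d): β-rule — branch into ~~e  //  d.
      branch 2.1 (add ~~e):
        ~~e: drop double negation, giving e.
        ○ open, literals {a=T, d=F, e=T}.
      branch 2.2 (add d):
        × closes — contains both d and ~d.
1 branch closed, 3 open.
An open branch gives a countermodel: a=F, d=T, e=T (unmentioned atoms arbitrary); the premises hold there but the conclusion fails.

No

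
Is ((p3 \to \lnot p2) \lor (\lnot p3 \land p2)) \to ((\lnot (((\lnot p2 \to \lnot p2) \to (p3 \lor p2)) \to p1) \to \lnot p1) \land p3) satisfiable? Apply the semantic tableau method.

Initial set: {(((p3 \to \lnot p2) \lor (\lnot p3 \land p2)) \to ((\lnot (((\lnot p2 \to \lnot p2) \to (p3 \lor p2)) \to p1) \to \lnot p1) \land p3))}.
(((p3 \to \lnot p2) \lor (\lnot p3 \land p2)) \to ((\lnot (((\lnot p2 \to \lnot p2) \to (p3 \lor p2)) \to p1) \to \lnot p1) \land p3)): β-rule — branch into \lnot ((p3 \to \lnot p2) \lor (\lnot p3 \land p2))  //  ((\lnot (((\lnot p2 \to \lnot p2) \to (p3 \lor p2)) \to p1) \to \lnot p1) \land p3).
  branch 1 (add \lnot ((p3 \to \lnot p2) \lor (\lnot p3 \land p2))):
    \lnot ((p3 \to \lnot p2) \lor (\lnot p3 \land p2)): α-rule — add \lnot (p3 \to \lnot p2), \lnot (\lnot p3 \land p2).
    \lnot (p3 \to \lnot p2): α-rule — add p3, \lnot \lnot p2.
    \lnot (\lnot p3 \land p2): β-rule — branch into \lnot \lnot p3  //  \lnot p2.
      branch 1.1 (add \lnot \lnot p3):
        ○ open, literals {p2=T, p3=T}.
      branch 1.2 (add \lnot p2):
        × closes — contains both p2 and \lnot p2.
  branch 2 (add ((\lnot (((\lnot p2 \to \lnot p2) \to (p3 \lor p2)) \to p1) \to \lnot p1) \land p3)):
    ((\lnot (((\lnot p2 \to \lnot p2) \to (p3 \lor p2)) \to p1) \to \lnot p1) \land p3): α-rule — add (\lnot (((\lnot p2 \to \lnot p2) \to (p3 \lor p2)) \to p1) \to \lnot p1), p3.
    (\lnot (((\lnot p2 \to \lnot p2) \to (p3 \lor p2)) \to p1) \to \lnot p1): β-rule — branch into \lnot \lnot (((\lnot p2 \to \lnot p2) \to (p3 \lor p2)) \to p1)  //  \lnot p1.
      branch 2.1 (add \lnot \lnot (((\lnot p2 \to \lnot p2) \to (p3 \lor p2)) \to p1)):
        \lnot \lnot (((\lnot p2 \to \lnot p2) \to (p3 \lor p2)) \to p1): β-rule — branch into \lnot ((\lnot p2 \to \lnot p2) \to (p3 \lor p2))  //  p1.
          branch 2.1.1 (add \lnot ((\lnot p2 \to \lnot p2) \to (p3 \lor p2))):
            \lnot ((\lnot p2 \to \lnot p2) \to (p3 \lor p2)): α-rule — add (\lnot p2 \to \lnot p2), \lnot (p3 \lor p2).
            \lnot (p3 \lor p2): α-rule — add \lnot p3, \lnot p2.
            × closes — contains both p3 and \lnot p3.
          branch 2.1.2 (add p1):
            ○ open, literals {p1=T, p3=T}.
      branch 2.2 (add \lnot p1):
        ○ open, literals {p1=F, p3=T}.
2 branches closed, 3 open.
An open branch gives a satisfying assignment: p2=T, p3=T.

Satisfiable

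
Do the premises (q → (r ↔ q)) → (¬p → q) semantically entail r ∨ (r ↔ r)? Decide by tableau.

Initial set: {((q → (r ↔ q)) → (¬p → q)); ¬(r ∨ (r ↔ r))}.
¬(r ∨ (r ↔ r)): α-rule — add ¬r, ¬(r ↔ r).
((q → (r ↔ q)) → (¬p → q)): β-rule — branch into ¬(q → (r ↔ q))  //  (¬p → q).
  branch 1 (add ¬(q → (r ↔ q))):
    ¬(q → (r ↔ q)): α-rule — add q, ¬(r ↔ q).
    ¬(r ↔ r): β-rule — branch into r, ¬r  //  ¬r, r.
      branch 1.1 (add r, ¬r):
        × closes — contains both r and ¬r.
      branch 1.2 (add ¬r, r):
        × closes — contains both r and ¬r.
  branch 2 (add (¬p → q)):
    ¬(r ↔ r): β-rule — branch into r, ¬r  //  ¬r, r.
      branch 2.1 (add r, ¬r):
        × closes — contains both r and ¬r.
      branch 2.2 (add ¬r, r):
        × closes — contains both r and ¬r.
All 4 branches close.
Every branch closed, so the premises entail the conclusion.

Yes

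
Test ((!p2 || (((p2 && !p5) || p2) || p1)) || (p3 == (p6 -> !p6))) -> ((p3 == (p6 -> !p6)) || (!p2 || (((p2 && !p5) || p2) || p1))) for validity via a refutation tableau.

Valid

Assume the negation and expand:
Initial set: {!(((!p2 || (((p2 && !p5) || p2) || p1)) || (p3 == (p6 -> !p6))) -> ((p3 == (p6 -> !p6)) || (!p2 || (((p2 && !p5) || p2) || p1))))}.
!(((!p2 || (((p2 && !p5) || p2) || p1)) || (p3 == (p6 -> !p6))) -> ((p3 == (p6 -> !p6)) || (!p2 || (((p2 && !p5) || p2) || p1)))): α-rule — add ((!p2 || (((p2 && !p5) || p2) || p1)) || (p3 == (p6 -> !p6))), !((p3 == (p6 -> !p6)) || (!p2 || (((p2 && !p5) || p2) || p1))).
!((p3 == (p6 -> !p6)) || (!p2 || (((p2 && !p5) || p2) || p1))): α-rule — add !(p3 == (p6 -> !p6)), !(!p2 || (((p2 && !p5) || p2) || p1)).
!(!p2 || (((p2 && !p5) || p2) || p1)): α-rule — add !!p2, !(((p2 && !p5) || p2) || p1).
!(((p2 && !p5) || p2) || p1): α-rule — add !((p2 && !p5) || p2), !p1.
!((p2 && !p5) || p2): α-rule — add !(p2 && !p5), !p2.
× closes — contains both p2 and !p2.
All 1 branch closes.
Every branch closed, so the negation is unsatisfiable and the formula is valid.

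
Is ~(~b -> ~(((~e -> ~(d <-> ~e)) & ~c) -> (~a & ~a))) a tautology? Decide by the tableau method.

Not valid

Assume the negation and expand:
Initial set: {~~(~b -> ~(((~e -> ~(d <-> ~e)) & ~c) -> (~a & ~a)))}.
~~(~b -> ~(((~e -> ~(d <-> ~e)) & ~c) -> (~a & ~a))): β-rule — branch into ~~b  //  ~(((~e -> ~(d <-> ~e)) & ~c) -> (~a & ~a)).
  branch 1 (add ~~b):
    ○ open, literals {b=1}.
  branch 2 (add ~(((~e -> ~(d <-> ~e)) & ~c) -> (~a & ~a))):
    ~(((~e -> ~(d <-> ~e)) & ~c) -> (~a & ~a)): α-rule — add ((~e -> ~(d <-> ~e)) & ~c), ~(~a & ~a).
    ((~e -> ~(d <-> ~e)) & ~c): α-rule — add (~e -> ~(d <-> ~e)), ~c.
    ~(~a & ~a): β-rule — branch into ~~a  //  ~~a.
      branch 2.1 (add ~~a):
        (~e -> ~(d <-> ~e)): β-rule — branch into ~~e  //  ~(d <-> ~e).
          branch 2.1.1 (add ~~e):
            ○ open, literals {a=1, c=0, e=1}.
          branch 2.1.2 (add ~(d <-> ~e)):
            ~(d <-> ~e): β-rule — branch into d, ~~e  //  ~d, ~e.
              branch 2.1.2.1 (add d, ~~e):
                ○ open, literals {a=1, c=0, d=1, e=1}.
              branch 2.1.2.2 (add ~d, ~e):
                ○ open, literals {a=1, c=0, d=0, e=0}.
      branch 2.2 (add ~~a):
        (~e -> ~(d <-> ~e)): β-rule — branch into ~~e  //  ~(d <-> ~e).
          branch 2.2.1 (add ~~e):
            ○ open, literals {a=1, c=0, e=1}.
          branch 2.2.2 (add ~(d <-> ~e)):
            ~(d <-> ~e): β-rule — branch into d, ~~e  //  ~d, ~e.
              branch 2.2.2.1 (add d, ~~e):
                ○ open, literals {a=1, c=0, d=1, e=1}.
              branch 2.2.2.2 (add ~d, ~e):
                ○ open, literals {a=1, c=0, d=0, e=0}.
0 branches closed, 7 open.
An open branch gives a countermodel: b=1 (unmentioned atoms arbitrary); under it the original formula is false.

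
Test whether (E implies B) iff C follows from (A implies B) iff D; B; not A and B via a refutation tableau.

Initial set: {((A implies B) iff D); B; (not A and B); not ((E implies B) iff C)}.
(not A and B): α-rule — add not A, B.
((A implies B) iff D): β-rule — branch into (A implies B), D  //  not (A implies B), not D.
  branch 1 (add (A implies B), D):
    not ((E implies B) iff C): β-rule — branch into (E implies B), not C  //  not (E implies B), C.
      branch 1.1 (add (E implies B), not C):
        (A implies B): β-rule — branch into not A  //  B.
          branch 1.1.1 (add not A):
            (E implies B): β-rule — branch into not E  //  B.
              branch 1.1.1.1 (add not E):
                ○ open, literals {A=F, B=T, C=F, D=T, E=F}.
              branch 1.1.1.2 (add B):
                ○ open, literals {A=F, B=T, C=F, D=T}.
          branch 1.1.2 (add B):
            (E implies B): β-rule — branch into not E  //  B.
              branch 1.1.2.1 (add not E):
                ○ open, literals {A=F, B=T, C=F, D=T, E=F}.
              branch 1.1.2.2 (add B):
                ○ open, literals {A=F, B=T, C=F, D=T}.
      branch 1.2 (add not (E implies B), C):
        not (E implies B): α-rule — add E, not B.
        × closes — contains both B and not B.
  branch 2 (add not (A implies B), not D):
    not (A implies B): α-rule — add A, not B.
    × closes — contains both A and not A.
2 branches closed, 4 open.
An open branch gives a countermodel: A=F, B=T, C=F, D=T, E=F (unmentioned atoms arbitrary); the premises hold there but the conclusion fails.

No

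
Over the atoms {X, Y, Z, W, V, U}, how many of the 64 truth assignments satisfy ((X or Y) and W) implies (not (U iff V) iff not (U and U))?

52

Initial set: {T (((X or Y) and W) implies (not (U iff V) iff not (U and U)))}.
T (((X or Y) and W) implies (not (U iff V) iff not (U and U))): β-rule — branch into F ((X or Y) and W)  //  T (not (U iff V) iff not (U and U)).
  branch 1 (add F ((X or Y) and W)):
    F ((X or Y) and W): β-rule — branch into F (X or Y)  //  F W.
      branch 1.1 (add F (X or Y)):
        F (X or Y): α-rule — add F X, F Y.
        ○ open, literals {X=false, Y=false}.
      branch 1.2 (add F W):
        ○ open, literals {W=false}.
  branch 2 (add T (not (U iff V) iff not (U and U))):
    T (not (U iff V) iff not (U and U)): β-rule — branch into T not (U iff V), T not (U and U)  //  F not (U iff V), F not (U and U).
      branch 2.1 (add T not (U iff V), T not (U and U)):
        T not (U iff V): β-rule — branch into T U, F V  //  F U, T V.
          branch 2.1.1 (add T U, F V):
            T not (U and U): β-rule — branch into F U  //  F U.
              branch 2.1.1.1 (add F U):
                × closes — contains both U and not U.
              branch 2.1.1.2 (add F U):
                × closes — contains both U and not U.
          branch 2.1.2 (add F U, T V):
            T not (U and U): β-rule — branch into F U  //  F U.
              branch 2.1.2.1 (add F U):
                ○ open, literals {U=false, V=true}.
              branch 2.1.2.2 (add F U):
                ○ open, literals {U=false, V=true}.
      branch 2.2 (add F not (U iff V), F not (U and U)):
        F not (U and U): α-rule — add T U, T U.
        F not (U iff V): β-rule — branch into T U, T V  //  F U, F V.
          branch 2.2.1 (add T U, T V):
            ○ open, literals {U=true, V=true}.
          branch 2.2.2 (add F U, F V):
            × closes — contains both U and not U.
3 branches closed, 5 open.
Each open branch fixes some atoms; the unmentioned ones are free. Counting distinct full assignments: branch {X=false, Y=false} (Z, W, V, U) contributes 16 new; branch {W=false} (X, Y, Z, V, U) contributes 24 new; branch {U=false, V=true} (X, Y, Z, W) contributes 6 new; branch {U=false, V=true} (X, Y, Z, W) contributes 0 new; branch {U=true, V=true} (X, Y, Z, W) contributes 6 new. Total: 52.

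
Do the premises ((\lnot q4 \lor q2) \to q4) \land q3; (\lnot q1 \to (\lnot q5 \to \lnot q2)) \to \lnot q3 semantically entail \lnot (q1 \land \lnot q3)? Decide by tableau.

Initial set: {T (((\lnot q4 \lor q2) \to q4) \land q3); T ((\lnot q1 \to (\lnot q5 \to \lnot q2)) \to \lnot q3); F \lnot (q1 \land \lnot q3)}.
T (((\lnot q4 \lor q2) \to q4) \land q3): α-rule — add T ((\lnot q4 \lor q2) \to q4), T q3.
F \lnot (q1 \land \lnot q3): α-rule — add T q1, T \lnot q3.
× closes — contains both q3 and \lnot q3.
All 1 branch closes.
Every branch closed, so the premises entail the conclusion.

Yes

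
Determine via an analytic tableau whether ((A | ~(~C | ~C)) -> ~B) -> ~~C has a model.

Satisfiable

Initial set: {(((A | ~(~C | ~C)) -> ~B) -> ~~C)}.
(((A | ~(~C | ~C)) -> ~B) -> ~~C): β-rule — branch into ~((A | ~(~C | ~C)) -> ~B)  //  ~~C.
  branch 1 (add ~((A | ~(~C | ~C)) -> ~B)):
    ~((A | ~(~C | ~C)) -> ~B): α-rule — add (A | ~(~C | ~C)), ~~B.
    (A | ~(~C | ~C)): β-rule — branch into A  //  ~(~C | ~C).
      branch 1.1 (add A):
        ○ open, literals {A=true, B=true}.
      branch 1.2 (add ~(~C | ~C)):
        ~(~C | ~C): α-rule — add ~~C, ~~C.
        ○ open, literals {B=true, C=true}.
  branch 2 (add ~~C):
    ~~C: drop double negation, giving C.
    ○ open, literals {C=true}.
0 branches closed, 3 open.
An open branch gives a satisfying assignment: A=true, B=true.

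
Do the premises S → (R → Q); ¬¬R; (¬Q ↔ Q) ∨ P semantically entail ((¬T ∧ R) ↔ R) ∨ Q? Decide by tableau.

Initial set: {T (S → (R → Q)); T ¬¬R; T ((¬Q ↔ Q) ∨ P); F (((¬T ∧ R) ↔ R) ∨ Q)}.
T ¬¬R: drop double negation, giving T R.
F (((¬T ∧ R) ↔ R) ∨ Q): α-rule — add F ((¬T ∧ R) ↔ R), F Q.
T (S → (R → Q)): β-rule — branch into F S  //  T (R → Q).
  branch 1 (add F S):
    T ((¬Q ↔ Q) ∨ P): β-rule — branch into T (¬Q ↔ Q)  //  T P.
      branch 1.1 (add T (¬Q ↔ Q)):
        F ((¬T ∧ R) ↔ R): β-rule — branch into T (¬T ∧ R), F R  //  F (¬T ∧ R), T R.
          branch 1.1.1 (add T (¬T ∧ R), F R):
            × closes — contains both R and ¬R.
          branch 1.1.2 (add F (¬T ∧ R), T R):
            T (¬Q ↔ Q): β-rule — branch into T ¬Q, T Q  //  F ¬Q, F Q.
              branch 1.1.2.1 (add T ¬Q, T Q):
                × closes — contains both Q and ¬Q.
              branch 1.1.2.2 (add F ¬Q, F Q):
                × closes — contains both Q and ¬Q.
      branch 1.2 (add T P):
        F ((¬T ∧ R) ↔ R): β-rule — branch into T (¬T ∧ R), F R  //  F (¬T ∧ R), T R.
          branch 1.2.1 (add T (¬T ∧ R), F R):
            × closes — contains both R and ¬R.
          branch 1.2.2 (add F (¬T ∧ R), T R):
            F (¬T ∧ R): β-rule — branch into F ¬T  //  F R.
              branch 1.2.2.1 (add F ¬T):
                ○ open, literals {P=1, Q=0, R=1, S=0, T=1}.
              branch 1.2.2.2 (add F R):
                × closes — contains both R and ¬R.
  branch 2 (add T (R → Q)):
    T ((¬Q ↔ Q) ∨ P): β-rule — branch into T (¬Q ↔ Q)  //  T P.
      branch 2.1 (add T (¬Q ↔ Q)):
        F ((¬T ∧ R) ↔ R): β-rule — branch into T (¬T ∧ R), F R  //  F (¬T ∧ R), T R.
          branch 2.1.1 (add T (¬T ∧ R), F R):
            × closes — contains both R and ¬R.
          branch 2.1.2 (add F (¬T ∧ R), T R):
            T (R → Q): β-rule — branch into F R  //  T Q.
              branch 2.1.2.1 (add F R):
                × closes — contains both R and ¬R.
              branch 2.1.2.2 (add T Q):
                × closes — contains both Q and ¬Q.
      branch 2.2 (add T P):
        F ((¬T ∧ R) ↔ R): β-rule — branch into T (¬T ∧ R), F R  //  F (¬T ∧ R), T R.
          branch 2.2.1 (add T (¬T ∧ R), F R):
            × closes — contains both R and ¬R.
          branch 2.2.2 (add F (¬T ∧ R), T R):
            T (R → Q): β-rule — branch into F R  //  T Q.
              branch 2.2.2.1 (add F R):
                × closes — contains both R and ¬R.
              branch 2.2.2.2 (add T Q):
                × closes — contains both Q and ¬Q.
11 branches closed, 1 open.
An open branch gives a countermodel: P=1, Q=0, R=1, S=0, T=1 (unmentioned atoms arbitrary); the premises hold there but the conclusion fails.

No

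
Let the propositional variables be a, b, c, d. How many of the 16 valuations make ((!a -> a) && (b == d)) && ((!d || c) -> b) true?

Initial set: {(((!a -> a) && (b == d)) && ((!d || c) -> b))}.
(((!a -> a) && (b == d)) && ((!d || c) -> b)): α-rule — add ((!a -> a) && (b == d)), ((!d || c) -> b).
((!a -> a) && (b == d)): α-rule — add (!a -> a), (b == d).
((!d || c) -> b): β-rule — branch into !(!d || c)  //  b.
  branch 1 (add !(!d || c)):
    !(!d || c): α-rule — add !!d, !c.
    (!a -> a): β-rule — branch into !!a  //  a.
      branch 1.1 (add !!a):
        (b == d): β-rule — branch into b, d  //  !b, !d.
          branch 1.1.1 (add b, d):
            ○ open, literals {a=T, b=T, c=F, d=T}.
          branch 1.1.2 (add !b, !d):
            × closes — contains both d and !d.
      branch 1.2 (add a):
        (b == d): β-rule — branch into b, d  //  !b, !d.
          branch 1.2.1 (add b, d):
            ○ open, literals {a=T, b=T, c=F, d=T}.
          branch 1.2.2 (add !b, !d):
            × closes — contains both d and !d.
  branch 2 (add b):
    (!a -> a): β-rule — branch into !!a  //  a.
      branch 2.1 (add !!a):
        (b == d): β-rule — branch into b, d  //  !b, !d.
          branch 2.1.1 (add b, d):
            ○ open, literals {a=T, b=T, d=T}.
          branch 2.1.2 (add !b, !d):
            × closes — contains both b and !b.
      branch 2.2 (add a):
        (b == d): β-rule — branch into b, d  //  !b, !d.
          branch 2.2.1 (add b, d):
            ○ open, literals {a=T, b=T, d=T}.
          branch 2.2.2 (add !b, !d):
            × closes — contains both b and !b.
4 branches closed, 4 open.
Each open branch fixes some atoms; the unmentioned ones are free. Counting distinct full assignments: branch {a=T, b=T, c=F, d=T} (none free) contributes 1 new; branch {a=T, b=T, c=F, d=T} (none free) contributes 0 new; branch {a=T, b=T, d=T} (c) contributes 1 new; branch {a=T, b=T, d=T} (c) contributes 0 new. Total: 2.

2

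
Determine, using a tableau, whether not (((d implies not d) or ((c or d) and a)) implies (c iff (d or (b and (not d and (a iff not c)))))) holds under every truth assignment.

Assume the negation and expand:
Initial set: {not not (((d implies not d) or ((c or d) and a)) implies (c iff (d or (b and (not d and (a iff not c))))))}.
not not (((d implies not d) or ((c or d) and a)) implies (c iff (d or (b and (not d and (a iff not c)))))): β-rule — branch into not ((d implies not d) or ((c or d) and a))  //  (c iff (d or (b and (not d and (a iff not c))))).
  branch 1 (add not ((d implies not d) or ((c or d) and a))):
    not ((d implies not d) or ((c or d) and a)): α-rule — add not (d implies not d), not ((c or d) and a).
    not (d implies not d): α-rule — add d, not not d.
    not ((c or d) and a): β-rule — branch into not (c or d)  //  not a.
      branch 1.1 (add not (c or d)):
        not (c or d): α-rule — add not c, not d.
        × closes — contains both d and not d.
      branch 1.2 (add not a):
        ○ open, literals {a=0, d=1}.
  branch 2 (add (c iff (d or (b and (not d and (a iff not c)))))):
    (c iff (d or (b and (not d and (a iff not c))))): β-rule — branch into c, (d or (b and (not d and (a iff not c))))  //  not c, not (d or (b and (not d and (a iff not c)))).
      branch 2.1 (add c, (d or (b and (not d and (a iff not c))))):
        (d or (b and (not d and (a iff not c)))): β-rule — branch into d  //  (b and (not d and (a iff not c))).
          branch 2.1.1 (add d):
            ○ open, literals {c=1, d=1}.
          branch 2.1.2 (add (b and (not d and (a iff not c)))):
            (b and (not d and (a iff not c))): α-rule — add b, (not d and (a iff not c)).
            (not d and (a iff not c)): α-rule — add not d, (a iff not c).
            (a iff not c): β-rule — branch into a, not c  //  not a, not not c.
              branch 2.1.2.1 (add a, not c):
                × closes — contains both c and not c.
              branch 2.1.2.2 (add not a, not not c):
                ○ open, literals {a=0, b=1, c=1, d=0}.
      branch 2.2 (add not c, not (d or (b and (not d and (a iff not c))))):
        not (d or (b and (not d and (a iff not c)))): α-rule — add not d, not (b and (not d and (a iff not c))).
        not (b and (not d and (a iff not c))): β-rule — branch into not b  //  not (not d and (a iff not c)).
          branch 2.2.1 (add not b):
            ○ open, literals {b=0, c=0, d=0}.
          branch 2.2.2 (add not (not d and (a iff not c))):
            not (not d and (a iff not c)): β-rule — branch into not not d  //  not (a iff not c).
              branch 2.2.2.1 (add not not d):
                × closes — contains both d and not d.
              branch 2.2.2.2 (add not (a iff not c)):
                not (a iff not c): β-rule — branch into a, not not c  //  not a, not c.
                  branch 2.2.2.2.1 (add a, not not c):
                    × closes — contains both c and not c.
                  branch 2.2.2.2.2 (add not a, not c):
                    ○ open, literals {a=0, c=0, d=0}.
4 branches closed, 5 open.
An open branch gives a countermodel: a=0, d=1 (unmentioned atoms arbitrary); under it the original formula is false.

Not valid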